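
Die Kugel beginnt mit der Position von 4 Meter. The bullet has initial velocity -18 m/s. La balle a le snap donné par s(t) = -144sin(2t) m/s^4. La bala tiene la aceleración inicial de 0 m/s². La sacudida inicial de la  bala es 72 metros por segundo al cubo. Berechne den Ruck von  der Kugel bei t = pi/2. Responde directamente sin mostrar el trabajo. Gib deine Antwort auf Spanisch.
En t = pi/2, j = -72.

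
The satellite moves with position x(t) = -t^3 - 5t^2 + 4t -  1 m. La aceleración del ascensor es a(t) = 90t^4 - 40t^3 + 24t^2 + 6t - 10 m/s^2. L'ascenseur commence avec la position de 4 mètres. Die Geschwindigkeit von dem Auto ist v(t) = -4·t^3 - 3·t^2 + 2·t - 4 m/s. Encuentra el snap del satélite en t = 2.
Partiendo de la posición x(t) = -t^3 - 5·t^2 + 4·t - 1, tomamos 4 derivadas. Tomando d/dt de x(t), encontramos v(t) = -3·t^2 - 10·t + 4. Tomando d/dt de v(t), encontramos a(t) = -6·t - 10. Derivando la aceleración, obtenemos la sacudida: j(t) = -6. Tomando d/dt de j(t), encontramos s(t) = 0. Usando s(t) = 0 y sustituyendo t = 2, encontramos s = 0.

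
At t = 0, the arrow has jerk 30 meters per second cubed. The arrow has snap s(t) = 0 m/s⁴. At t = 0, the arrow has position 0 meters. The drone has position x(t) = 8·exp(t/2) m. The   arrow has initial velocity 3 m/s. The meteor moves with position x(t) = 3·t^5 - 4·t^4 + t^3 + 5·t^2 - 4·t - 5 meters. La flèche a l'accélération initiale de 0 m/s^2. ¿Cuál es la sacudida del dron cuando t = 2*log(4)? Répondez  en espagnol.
Partiendo de la posición x(t) = 8·exp(t/2), tomamos 3 derivadas. La derivada de la posición da la velocidad: v(t) = 4·exp(t/2). La derivada de la velocidad da la aceleración: a(t) = 2·exp(t/2). Derivando la aceleración, obtenemos la sacudida: j(t) = exp(t/2). De la ecuación de la sacudida j(t) = exp(t/2), sustituimos t = 2*log(4) para obtener j = 4.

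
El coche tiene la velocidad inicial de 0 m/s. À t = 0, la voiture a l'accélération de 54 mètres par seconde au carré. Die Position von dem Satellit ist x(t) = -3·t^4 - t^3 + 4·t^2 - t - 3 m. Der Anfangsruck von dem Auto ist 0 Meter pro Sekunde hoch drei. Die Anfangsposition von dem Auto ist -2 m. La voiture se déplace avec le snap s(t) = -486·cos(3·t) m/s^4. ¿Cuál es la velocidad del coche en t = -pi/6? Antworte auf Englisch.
To find the answer, we compute 3 antiderivatives of s(t) = -486·cos(3·t). Integrating snap and using the initial condition j(0) = 0, we get j(t) = -162·sin(3·t). Taking ∫j(t)dt and applying a(0) = 54, we find a(t) = 54·cos(3·t). Taking ∫a(t)dt and applying v(0) = 0, we find v(t) = 18·sin(3·t). We have velocity v(t) = 18·sin(3·t). Substituting t = -pi/6: v(-pi/6) = -18.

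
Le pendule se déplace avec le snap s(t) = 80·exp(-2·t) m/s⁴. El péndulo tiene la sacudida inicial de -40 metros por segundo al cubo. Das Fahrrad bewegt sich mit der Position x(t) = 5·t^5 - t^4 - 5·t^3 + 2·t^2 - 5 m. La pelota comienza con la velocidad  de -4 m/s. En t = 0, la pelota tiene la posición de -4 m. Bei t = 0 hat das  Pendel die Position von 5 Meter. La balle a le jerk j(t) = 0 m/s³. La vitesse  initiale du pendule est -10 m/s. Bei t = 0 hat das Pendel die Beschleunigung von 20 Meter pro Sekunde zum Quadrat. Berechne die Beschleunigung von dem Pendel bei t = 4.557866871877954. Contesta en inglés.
To solve this, we need to take 2 antiderivatives of our snap equation s(t) = 80·exp(-2·t). Finding the antiderivative of s(t) and using j(0) = -40: j(t) = -40·exp(-2·t). Integrating jerk and using the initial condition a(0) = 20, we get a(t) = 20·exp(-2·t). From the given acceleration equation a(t) = 20·exp(-2·t), we substitute t = 4.557866871877954 to get a = 0.00219845273087074.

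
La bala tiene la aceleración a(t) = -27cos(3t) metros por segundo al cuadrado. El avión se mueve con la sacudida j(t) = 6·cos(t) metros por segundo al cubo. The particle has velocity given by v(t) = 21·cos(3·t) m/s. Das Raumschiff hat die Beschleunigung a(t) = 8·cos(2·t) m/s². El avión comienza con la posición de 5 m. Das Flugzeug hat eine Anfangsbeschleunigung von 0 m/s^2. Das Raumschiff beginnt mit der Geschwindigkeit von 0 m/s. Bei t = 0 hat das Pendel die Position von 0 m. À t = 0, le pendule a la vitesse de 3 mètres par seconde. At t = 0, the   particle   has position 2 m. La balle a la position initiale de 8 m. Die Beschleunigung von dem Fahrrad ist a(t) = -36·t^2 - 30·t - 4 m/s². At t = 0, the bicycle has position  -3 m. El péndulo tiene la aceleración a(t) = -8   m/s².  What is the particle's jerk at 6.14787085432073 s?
To solve this, we need to take 2 derivatives of our velocity equation v(t) = 21·cos(3·t). The derivative of velocity gives acceleration: a(t) = -63·sin(3·t). Taking d/dt of a(t), we find j(t) = -189·cos(3·t). From the given jerk equation j(t) = -189·cos(3·t), we substitute t = 6.14787085432073 to get j = -173.640024295490.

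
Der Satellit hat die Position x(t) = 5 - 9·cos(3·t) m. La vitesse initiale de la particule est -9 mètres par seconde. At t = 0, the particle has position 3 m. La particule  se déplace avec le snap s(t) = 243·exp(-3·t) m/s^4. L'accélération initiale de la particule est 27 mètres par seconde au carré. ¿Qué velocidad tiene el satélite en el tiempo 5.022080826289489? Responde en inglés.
Starting from position x(t) = 5 - 9·cos(3·t), we take 1 derivative. The derivative of position gives velocity: v(t) = 27·sin(3·t). Using v(t) = 27·sin(3·t) and substituting t = 5.022080826289489, we find v = 16.1615194412646.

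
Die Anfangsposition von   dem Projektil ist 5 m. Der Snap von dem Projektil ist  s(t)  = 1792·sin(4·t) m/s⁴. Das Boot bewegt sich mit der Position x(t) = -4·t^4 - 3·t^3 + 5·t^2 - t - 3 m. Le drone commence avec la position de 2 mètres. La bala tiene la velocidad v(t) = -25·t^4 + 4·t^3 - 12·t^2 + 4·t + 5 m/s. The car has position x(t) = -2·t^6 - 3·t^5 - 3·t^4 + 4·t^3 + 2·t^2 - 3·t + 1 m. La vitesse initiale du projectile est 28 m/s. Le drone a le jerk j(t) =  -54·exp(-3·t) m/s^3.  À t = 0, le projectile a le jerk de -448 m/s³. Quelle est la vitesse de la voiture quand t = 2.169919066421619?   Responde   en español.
Partiendo de la posición x(t) = -2·t^6 - 3·t^5 - 3·t^4 + 4·t^3 + 2·t^2 - 3·t + 1, tomamos 1 derivada. Tomando d/dt de x(t), encontramos v(t) = -12·t^5 - 15·t^4 - 12·t^3 + 12·t^2 + 4·t - 3. De la ecuación de la velocidad v(t) = -12·t^5 - 15·t^4 - 12·t^3 + 12·t^2 + 4·t - 3, sustituimos t = 2.169919066421619 para obtener v = -970.276746999728.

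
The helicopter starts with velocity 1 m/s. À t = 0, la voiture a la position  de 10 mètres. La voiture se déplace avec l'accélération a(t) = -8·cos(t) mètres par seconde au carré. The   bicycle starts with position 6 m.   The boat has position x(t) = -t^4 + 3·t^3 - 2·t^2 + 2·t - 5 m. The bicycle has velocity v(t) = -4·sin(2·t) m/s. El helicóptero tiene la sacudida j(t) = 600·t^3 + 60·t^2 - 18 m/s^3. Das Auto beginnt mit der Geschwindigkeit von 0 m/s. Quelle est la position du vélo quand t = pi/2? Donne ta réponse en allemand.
Um dies zu lösen, müssen wir 1 Stammfunktion unserer Gleichung für die Geschwindigkeit v(t) = -4·sin(2·t) finden. Das Integral von der Geschwindigkeit ist die Position. Mit x(0) = 6 erhalten wir x(t) = 2·cos(2·t) + 4. Aus der Gleichung für die Position x(t) = 2·cos(2·t) + 4, setzen wir t = pi/2 ein und erhalten x = 2.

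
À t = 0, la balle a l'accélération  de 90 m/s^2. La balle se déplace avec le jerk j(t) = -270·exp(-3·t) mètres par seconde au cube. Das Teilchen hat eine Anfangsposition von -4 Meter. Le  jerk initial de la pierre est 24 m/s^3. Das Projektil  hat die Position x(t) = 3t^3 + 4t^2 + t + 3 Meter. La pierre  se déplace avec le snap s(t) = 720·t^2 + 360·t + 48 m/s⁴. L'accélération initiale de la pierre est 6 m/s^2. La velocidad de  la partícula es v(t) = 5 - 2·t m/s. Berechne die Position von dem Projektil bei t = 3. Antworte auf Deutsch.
Mit x(t) = 3·t^3 + 4·t^2 + t + 3 und Einsetzen von t = 3, finden wir x = 123.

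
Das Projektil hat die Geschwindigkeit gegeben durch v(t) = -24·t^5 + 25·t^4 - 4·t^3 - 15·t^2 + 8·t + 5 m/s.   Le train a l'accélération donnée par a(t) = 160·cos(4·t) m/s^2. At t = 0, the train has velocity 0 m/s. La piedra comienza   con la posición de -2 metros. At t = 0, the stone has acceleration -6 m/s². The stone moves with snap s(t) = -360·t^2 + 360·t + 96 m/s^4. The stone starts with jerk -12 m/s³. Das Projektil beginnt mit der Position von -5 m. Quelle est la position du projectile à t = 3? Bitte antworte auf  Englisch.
To find the answer, we compute 1 integral of v(t) = -24·t^5 + 25·t^4 - 4·t^3 - 15·t^2 + 8·t + 5. Integrating velocity and using the initial condition x(0) = -5, we get x(t) = -4·t^6 + 5·t^5 - t^4 - 5·t^3 + 4·t^2 + 5·t - 5. Using x(t) = -4·t^6 + 5·t^5 - t^4 - 5·t^3 + 4·t^2 + 5·t - 5 and substituting t = 3, we find x = -1871.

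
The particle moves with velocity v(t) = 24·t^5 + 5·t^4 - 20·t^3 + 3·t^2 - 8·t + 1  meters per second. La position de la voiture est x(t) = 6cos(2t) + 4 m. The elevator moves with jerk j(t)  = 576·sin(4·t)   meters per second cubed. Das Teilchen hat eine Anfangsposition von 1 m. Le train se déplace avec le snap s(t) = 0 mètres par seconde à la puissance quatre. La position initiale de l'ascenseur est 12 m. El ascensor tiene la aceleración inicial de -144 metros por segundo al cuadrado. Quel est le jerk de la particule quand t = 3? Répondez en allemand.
Ausgehend von der Geschwindigkeit v(t) = 24·t^5 + 5·t^4 - 20·t^3 + 3·t^2 - 8·t + 1, nehmen wir 2 Ableitungen. Mit d/dt von v(t) finden wir a(t) = 120·t^4 + 20·t^3 - 60·t^2 + 6·t - 8. Die Ableitung von der Beschleunigung ergibt den Ruck: j(t) = 480·t^3 + 60·t^2 - 120·t + 6. Wir haben den Ruck j(t) = 480·t^3 + 60·t^2 - 120·t + 6. Durch Einsetzen von t = 3: j(3) = 13146.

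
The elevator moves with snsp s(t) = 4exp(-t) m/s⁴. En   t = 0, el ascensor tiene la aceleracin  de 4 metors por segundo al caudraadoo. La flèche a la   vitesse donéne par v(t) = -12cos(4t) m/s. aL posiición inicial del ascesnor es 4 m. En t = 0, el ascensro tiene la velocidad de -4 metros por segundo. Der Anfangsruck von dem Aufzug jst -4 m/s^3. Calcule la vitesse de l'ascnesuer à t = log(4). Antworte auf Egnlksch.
To find the answer, we compute 3 antiderivatives of s(t) = 4·exp(-t). The antiderivative of snap is jerk. Using j(0) = -4, we get j(t) = -4·exp(-t). Taking ∫j(t)dt and applying a(0) = 4, we find a(t) = 4·exp(-t). Taking ∫a(t)dt and applying v(0) = -4, we find v(t) = -4·exp(-t). From the given velocity equation v(t) = -4·exp(-t), we substitute t = log(4) to get v = -1.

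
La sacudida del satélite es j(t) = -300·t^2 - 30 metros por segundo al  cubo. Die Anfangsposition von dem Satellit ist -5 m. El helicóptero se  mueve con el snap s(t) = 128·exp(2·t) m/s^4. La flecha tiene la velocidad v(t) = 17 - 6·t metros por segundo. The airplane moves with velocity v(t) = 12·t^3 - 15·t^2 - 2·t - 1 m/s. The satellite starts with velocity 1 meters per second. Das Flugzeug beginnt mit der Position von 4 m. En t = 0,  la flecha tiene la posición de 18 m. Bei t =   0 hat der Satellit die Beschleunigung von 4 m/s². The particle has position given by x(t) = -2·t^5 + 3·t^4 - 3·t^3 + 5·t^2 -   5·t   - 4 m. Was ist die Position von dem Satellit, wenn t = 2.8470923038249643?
Ausgehend von dem Ruck j(t) = -300·t^2 - 30, nehmen wir 3 Stammfunktionen. Das Integral von dem Ruck, mit a(0) = 4, ergibt die Beschleunigung: a(t) = -100·t^3 - 30·t + 4. Die Stammfunktion von der Beschleunigung ist die Geschwindigkeit. Mit v(0) = 1 erhalten wir v(t) = -25·t^4 - 15·t^2 + 4·t + 1. Mit ∫v(t)dt und Anwendung von x(0) = -5, finden wir x(t) = -5·t^5 - 5·t^3 + 2·t^2 + t - 5. Wir haben die Position x(t) = -5·t^5 - 5·t^3 + 2·t^2 + t - 5. Durch Einsetzen von t = 2.8470923038249643: x(2.8470923038249643) = -1036.69049159828.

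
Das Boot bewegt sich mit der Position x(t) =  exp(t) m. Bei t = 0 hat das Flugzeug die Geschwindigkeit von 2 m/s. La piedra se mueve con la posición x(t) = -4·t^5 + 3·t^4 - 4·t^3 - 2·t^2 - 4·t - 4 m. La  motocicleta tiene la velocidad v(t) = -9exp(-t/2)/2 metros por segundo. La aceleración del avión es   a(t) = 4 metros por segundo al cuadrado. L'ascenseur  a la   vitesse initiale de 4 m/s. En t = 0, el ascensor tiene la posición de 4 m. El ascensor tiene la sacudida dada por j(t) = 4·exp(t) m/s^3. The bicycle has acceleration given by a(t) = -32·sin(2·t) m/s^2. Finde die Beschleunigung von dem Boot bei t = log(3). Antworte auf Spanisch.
Debemos derivar nuestra ecuación de la posición x(t) = exp(t) 2 veces. Derivando la posición, obtenemos la velocidad: v(t) = exp(t). Tomando d/dt de v(t), encontramos a(t) = exp(t). Usando a(t) = exp(t) y sustituyendo t = log(3), encontramos a = 3.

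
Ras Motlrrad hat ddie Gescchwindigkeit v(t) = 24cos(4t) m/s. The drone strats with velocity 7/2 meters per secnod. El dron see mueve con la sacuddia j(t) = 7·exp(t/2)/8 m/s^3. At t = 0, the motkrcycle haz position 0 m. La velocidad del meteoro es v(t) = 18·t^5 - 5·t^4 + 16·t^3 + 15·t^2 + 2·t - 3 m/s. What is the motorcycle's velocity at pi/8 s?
We have velocity v(t) = 24·cos(4·t). Substituting t = pi/8: v(pi/8) = 0.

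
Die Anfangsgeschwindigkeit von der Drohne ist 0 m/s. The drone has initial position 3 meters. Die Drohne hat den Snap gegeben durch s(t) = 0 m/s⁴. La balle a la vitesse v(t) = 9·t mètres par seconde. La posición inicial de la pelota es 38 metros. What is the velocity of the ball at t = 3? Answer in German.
Aus der Gleichung für die Geschwindigkeit v(t) = 9·t, setzen wir t = 3 ein und erhalten v = 27.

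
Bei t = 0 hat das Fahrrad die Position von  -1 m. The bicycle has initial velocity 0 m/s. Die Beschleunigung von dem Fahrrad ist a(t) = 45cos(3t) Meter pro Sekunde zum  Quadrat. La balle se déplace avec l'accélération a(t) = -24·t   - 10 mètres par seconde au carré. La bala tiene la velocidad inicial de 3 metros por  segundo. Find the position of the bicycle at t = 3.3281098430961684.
To find the answer, we compute 2 antiderivatives of a(t) = 45·cos(3·t). The antiderivative of acceleration is velocity. Using v(0) = 0, we get v(t) = 15·sin(3·t). Finding the integral of v(t) and using x(0) = -1: x(t) = 4 - 5·cos(3·t). Using x(t) = 4 - 5·cos(3·t) and substituting t = 3.3281098430961684, we find x = 8.23746613215593.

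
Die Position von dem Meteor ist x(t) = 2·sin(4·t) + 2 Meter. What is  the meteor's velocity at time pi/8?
We must differentiate our position equation x(t) = 2·sin(4·t) + 2 1 time. The derivative of position gives velocity: v(t) = 8·cos(4·t). Using v(t) = 8·cos(4·t) and substituting t = pi/8, we find v = 0.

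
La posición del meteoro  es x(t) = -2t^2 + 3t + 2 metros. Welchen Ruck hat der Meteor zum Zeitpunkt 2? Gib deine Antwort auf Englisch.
Starting from position x(t) = -2·t^2 + 3·t + 2, we take 3 derivatives. The derivative of position gives velocity: v(t) = 3 - 4·t. The derivative of velocity gives acceleration: a(t) = -4. Taking d/dt of a(t), we find j(t) = 0. We have jerk j(t) = 0. Substituting t = 2: j(2) = 0.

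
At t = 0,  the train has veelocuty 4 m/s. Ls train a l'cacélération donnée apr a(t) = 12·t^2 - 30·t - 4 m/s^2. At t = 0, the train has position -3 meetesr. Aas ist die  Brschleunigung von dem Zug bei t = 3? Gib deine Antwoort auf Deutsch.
Wir haben die Beschleunigung a(t) = 12·t^2 - 30·t - 4. Durch Einsetzen von t = 3: a(3) = 14.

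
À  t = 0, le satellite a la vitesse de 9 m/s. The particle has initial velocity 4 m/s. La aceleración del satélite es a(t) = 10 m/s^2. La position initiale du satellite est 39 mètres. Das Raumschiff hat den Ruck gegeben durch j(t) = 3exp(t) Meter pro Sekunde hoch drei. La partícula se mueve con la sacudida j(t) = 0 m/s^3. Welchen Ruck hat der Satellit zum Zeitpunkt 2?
Ausgehend von der Beschleunigung a(t) = 10, nehmen wir 1 Ableitung. Mit d/dt von a(t) finden wir j(t) = 0. Mit j(t) = 0 und Einsetzen von t = 2, finden wir j = 0.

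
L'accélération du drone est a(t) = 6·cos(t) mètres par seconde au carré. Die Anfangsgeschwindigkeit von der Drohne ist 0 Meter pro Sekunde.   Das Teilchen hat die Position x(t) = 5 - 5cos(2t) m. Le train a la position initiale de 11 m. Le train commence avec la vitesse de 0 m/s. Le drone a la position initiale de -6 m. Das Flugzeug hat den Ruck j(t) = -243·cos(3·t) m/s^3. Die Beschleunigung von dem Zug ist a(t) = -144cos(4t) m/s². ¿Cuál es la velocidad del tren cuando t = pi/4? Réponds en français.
Nous devons trouver l'intégrale de notre équation de l'accélération a(t) = -144·cos(4·t) 1 fois. La primitive de l'accélération, avec v(0) = 0, donne la vitesse: v(t) = -36·sin(4·t). De l'équation de la vitesse v(t) = -36·sin(4·t), nous substituons t = pi/4 pour obtenir v = 0.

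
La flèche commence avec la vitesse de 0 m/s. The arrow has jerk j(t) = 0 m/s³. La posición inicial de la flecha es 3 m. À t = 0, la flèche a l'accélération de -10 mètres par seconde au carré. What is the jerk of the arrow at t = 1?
Using j(t) = 0 and substituting t = 1, we find j = 0.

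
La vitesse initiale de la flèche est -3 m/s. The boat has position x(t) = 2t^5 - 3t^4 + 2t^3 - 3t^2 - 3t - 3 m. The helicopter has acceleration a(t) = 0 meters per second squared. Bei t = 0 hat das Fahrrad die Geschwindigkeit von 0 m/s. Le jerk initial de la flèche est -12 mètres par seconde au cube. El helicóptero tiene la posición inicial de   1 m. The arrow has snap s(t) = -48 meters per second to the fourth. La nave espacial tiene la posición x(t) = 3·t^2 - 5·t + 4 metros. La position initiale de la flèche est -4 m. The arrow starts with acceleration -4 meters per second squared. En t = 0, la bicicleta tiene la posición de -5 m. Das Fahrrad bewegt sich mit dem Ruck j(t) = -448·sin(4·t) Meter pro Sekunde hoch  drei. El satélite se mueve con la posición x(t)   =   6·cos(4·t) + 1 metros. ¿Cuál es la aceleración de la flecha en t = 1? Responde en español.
Necesitamos integrar nuestra ecuación del snap s(t) = -48 2 veces. Integrando el snap y usando la condición inicial j(0) = -12, obtenemos j(t) = -48·t - 12. La integral de la sacudida, con a(0) = -4, da la aceleración: a(t) = -24·t^2 - 12·t - 4. Usando a(t) = -24·t^2 - 12·t - 4 y sustituyendo t = 1, encontramos a = -40.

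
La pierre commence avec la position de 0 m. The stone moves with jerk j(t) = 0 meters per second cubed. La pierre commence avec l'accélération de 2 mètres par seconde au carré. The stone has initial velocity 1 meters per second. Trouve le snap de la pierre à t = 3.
En partant du jerk j(t) = 0, nous prenons 1 dérivée. En prenant d/dt de j(t), nous trouvons s(t) = 0. De l'équation du snap s(t) = 0, nous substituons t = 3 pour obtenir s = 0.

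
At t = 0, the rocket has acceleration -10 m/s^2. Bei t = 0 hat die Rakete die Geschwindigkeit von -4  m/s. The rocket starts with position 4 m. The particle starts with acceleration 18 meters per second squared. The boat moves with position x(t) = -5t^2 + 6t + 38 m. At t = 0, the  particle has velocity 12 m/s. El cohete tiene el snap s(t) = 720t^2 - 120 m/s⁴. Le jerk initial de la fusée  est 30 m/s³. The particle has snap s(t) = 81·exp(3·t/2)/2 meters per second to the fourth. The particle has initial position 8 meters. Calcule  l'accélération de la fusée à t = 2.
Nous devons intégrer notre équation du snap s(t) = 720·t^2 - 120 2 fois. En prenant ∫s(t)dt et en appliquant j(0) = 30, nous trouvons j(t) = 240·t^3 - 120·t + 30. L'intégrale du jerk, avec a(0) = -10, donne l'accélération: a(t) = 60·t^4 - 60·t^2 + 30·t - 10. Nous avons l'accélération a(t) = 60·t^4 - 60·t^2 + 30·t - 10. En substituant t = 2: a(2) = 770.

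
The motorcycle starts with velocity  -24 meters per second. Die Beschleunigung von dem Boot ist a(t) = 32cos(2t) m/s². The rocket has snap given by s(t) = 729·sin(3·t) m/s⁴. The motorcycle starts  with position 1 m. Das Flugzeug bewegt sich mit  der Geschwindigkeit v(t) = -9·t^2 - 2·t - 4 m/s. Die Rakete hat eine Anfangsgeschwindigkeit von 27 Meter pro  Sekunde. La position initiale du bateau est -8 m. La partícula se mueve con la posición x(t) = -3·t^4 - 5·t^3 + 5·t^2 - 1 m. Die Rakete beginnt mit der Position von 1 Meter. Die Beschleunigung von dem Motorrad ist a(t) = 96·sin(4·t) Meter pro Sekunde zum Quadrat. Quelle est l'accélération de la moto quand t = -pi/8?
Nous avons l'accélération a(t) = 96·sin(4·t). En substituant t = -pi/8: a(-pi/8) = -96.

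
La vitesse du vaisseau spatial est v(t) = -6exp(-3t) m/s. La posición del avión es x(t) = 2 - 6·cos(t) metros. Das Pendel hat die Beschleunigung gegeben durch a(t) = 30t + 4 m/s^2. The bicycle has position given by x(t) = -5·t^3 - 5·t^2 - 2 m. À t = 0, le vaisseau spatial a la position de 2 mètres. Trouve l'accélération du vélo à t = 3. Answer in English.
Starting from position x(t) = -5·t^3 - 5·t^2 - 2, we take 2 derivatives. The derivative of position gives velocity: v(t) = -15·t^2 - 10·t. Differentiating velocity, we get acceleration: a(t) = -30·t - 10. From the given acceleration equation a(t) = -30·t - 10, we substitute t = 3 to get a = -100.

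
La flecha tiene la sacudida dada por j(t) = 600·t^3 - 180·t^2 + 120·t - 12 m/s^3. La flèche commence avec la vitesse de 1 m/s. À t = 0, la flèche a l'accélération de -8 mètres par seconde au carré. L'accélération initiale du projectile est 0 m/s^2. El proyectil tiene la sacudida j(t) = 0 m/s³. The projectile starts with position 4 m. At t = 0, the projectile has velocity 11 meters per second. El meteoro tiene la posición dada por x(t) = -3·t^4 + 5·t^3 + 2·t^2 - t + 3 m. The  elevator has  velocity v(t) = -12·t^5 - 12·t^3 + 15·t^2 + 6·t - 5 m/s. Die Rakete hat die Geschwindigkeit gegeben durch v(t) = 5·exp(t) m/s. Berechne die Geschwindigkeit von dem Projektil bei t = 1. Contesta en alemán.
Um dies zu lösen, müssen wir 2 Integrale unserer Gleichung für den Ruck j(t) = 0 finden. Durch Integration von dem Ruck und Verwendung der Anfangsbedingung a(0) = 0, erhalten wir a(t) = 0. Durch Integration von der Beschleunigung und Verwendung der Anfangsbedingung v(0) = 11, erhalten wir v(t) = 11. Wir haben die Geschwindigkeit v(t) = 11. Durch Einsetzen von t = 1: v(1) = 11.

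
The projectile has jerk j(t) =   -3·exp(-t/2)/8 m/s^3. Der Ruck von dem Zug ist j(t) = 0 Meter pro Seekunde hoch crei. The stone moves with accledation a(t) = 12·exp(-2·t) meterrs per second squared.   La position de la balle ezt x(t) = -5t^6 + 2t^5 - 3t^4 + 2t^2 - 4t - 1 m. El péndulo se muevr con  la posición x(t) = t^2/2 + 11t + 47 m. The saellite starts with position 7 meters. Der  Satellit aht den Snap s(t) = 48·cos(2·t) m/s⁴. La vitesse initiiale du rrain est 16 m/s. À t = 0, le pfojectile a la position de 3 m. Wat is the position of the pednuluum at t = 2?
Using x(t) = t^2/2 + 11·t + 47 and substituting t = 2, we find x = 71.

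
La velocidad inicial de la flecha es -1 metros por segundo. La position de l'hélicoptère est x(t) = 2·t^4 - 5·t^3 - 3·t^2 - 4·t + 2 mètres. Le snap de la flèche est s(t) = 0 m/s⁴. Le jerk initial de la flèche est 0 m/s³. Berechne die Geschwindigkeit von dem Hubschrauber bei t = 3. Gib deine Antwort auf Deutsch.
Ausgehend von der Position x(t) = 2·t^4 - 5·t^3 - 3·t^2 - 4·t + 2, nehmen wir 1 Ableitung. Die Ableitung von der Position ergibt die Geschwindigkeit: v(t) = 8·t^3 - 15·t^2 - 6·t - 4. Aus der Gleichung für die Geschwindigkeit v(t) = 8·t^3 - 15·t^2 - 6·t - 4, setzen wir t = 3 ein und erhalten v = 59.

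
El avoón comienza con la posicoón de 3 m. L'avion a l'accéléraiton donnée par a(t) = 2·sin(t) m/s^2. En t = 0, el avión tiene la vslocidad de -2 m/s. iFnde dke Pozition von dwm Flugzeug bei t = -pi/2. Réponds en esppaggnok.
Necesitamos integrar nuestra ecuación de la aceleración a(t) = 2·sin(t) 2 veces. Integrando la aceleración y usando la condición inicial v(0) = -2, obtenemos v(t) = -2·cos(t). La integral de la velocidad es la posición. Usando x(0) = 3, obtenemos x(t) = 3 - 2·sin(t). De la ecuación de la posición x(t) = 3 - 2·sin(t), sustituimos t = -pi/2 para obtener x = 5.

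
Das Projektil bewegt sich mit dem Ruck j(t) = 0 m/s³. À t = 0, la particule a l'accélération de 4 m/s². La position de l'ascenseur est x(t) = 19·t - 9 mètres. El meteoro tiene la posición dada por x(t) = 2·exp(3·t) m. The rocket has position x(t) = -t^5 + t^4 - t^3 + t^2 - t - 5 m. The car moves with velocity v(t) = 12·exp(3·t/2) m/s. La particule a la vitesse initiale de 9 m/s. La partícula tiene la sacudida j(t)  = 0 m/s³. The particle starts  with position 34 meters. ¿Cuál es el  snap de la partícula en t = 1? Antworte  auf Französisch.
Pour résoudre ceci, nous devons prendre 1 dérivée de notre équation du jerk j(t) = 0. En dérivant le jerk, nous obtenons le snap: s(t) = 0. En utilisant s(t) = 0 et en substituant t = 1, nous trouvons s = 0.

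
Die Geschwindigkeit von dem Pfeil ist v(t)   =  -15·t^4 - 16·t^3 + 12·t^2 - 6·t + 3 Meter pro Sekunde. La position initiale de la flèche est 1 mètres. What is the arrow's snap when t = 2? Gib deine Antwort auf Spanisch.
Partiendo de la velocidad v(t) = -15·t^4 - 16·t^3 + 12·t^2 - 6·t + 3, tomamos 3 derivadas. Tomando d/dt de v(t), encontramos a(t) = -60·t^3 - 48·t^2 + 24·t - 6. La derivada de la aceleración da la sacudida: j(t) = -180·t^2 - 96·t + 24. La derivada de la sacudida da el snap: s(t) = -360·t - 96. Usando s(t) = -360·t - 96 y sustituyendo t = 2, encontramos s = -816.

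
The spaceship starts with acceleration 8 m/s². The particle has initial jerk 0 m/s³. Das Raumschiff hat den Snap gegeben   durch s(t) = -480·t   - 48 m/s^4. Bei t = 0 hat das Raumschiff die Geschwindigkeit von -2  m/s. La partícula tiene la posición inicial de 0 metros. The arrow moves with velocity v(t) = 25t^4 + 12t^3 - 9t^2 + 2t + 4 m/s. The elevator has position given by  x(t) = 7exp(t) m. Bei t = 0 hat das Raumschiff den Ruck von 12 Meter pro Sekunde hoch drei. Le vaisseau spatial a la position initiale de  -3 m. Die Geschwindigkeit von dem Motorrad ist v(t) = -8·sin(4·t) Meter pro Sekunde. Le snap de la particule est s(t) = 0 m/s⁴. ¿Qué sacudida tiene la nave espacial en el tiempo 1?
Partiendo del snap s(t) = -480·t - 48, tomamos 1 antiderivada. La antiderivada del snap, con j(0) = 12, da la sacudida: j(t) = -240·t^2 - 48·t + 12. Tenemos la sacudida j(t) = -240·t^2 - 48·t + 12. Sustituyendo t = 1: j(1) = -276.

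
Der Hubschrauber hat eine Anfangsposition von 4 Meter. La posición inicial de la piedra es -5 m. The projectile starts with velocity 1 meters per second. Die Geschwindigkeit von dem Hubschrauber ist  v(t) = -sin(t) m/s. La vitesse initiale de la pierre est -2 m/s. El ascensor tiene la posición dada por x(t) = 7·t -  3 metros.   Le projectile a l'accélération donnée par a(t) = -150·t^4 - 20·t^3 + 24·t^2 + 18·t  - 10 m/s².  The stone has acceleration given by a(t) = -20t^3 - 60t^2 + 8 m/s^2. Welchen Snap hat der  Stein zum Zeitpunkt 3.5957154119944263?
Um dies zu lösen, müssen wir 2 Ableitungen unserer Gleichung für die Beschleunigung a(t) = -20·t^3 - 60·t^2 + 8 nehmen. Mit d/dt von a(t) finden wir j(t) = -60·t^2 - 120·t. Durch Ableiten von dem Ruck erhalten wir den Snap: s(t) = -120·t - 120. Wir haben den Snap s(t) = -120·t - 120. Durch Einsetzen von t = 3.5957154119944263: s(3.5957154119944263) = -551.485849439331.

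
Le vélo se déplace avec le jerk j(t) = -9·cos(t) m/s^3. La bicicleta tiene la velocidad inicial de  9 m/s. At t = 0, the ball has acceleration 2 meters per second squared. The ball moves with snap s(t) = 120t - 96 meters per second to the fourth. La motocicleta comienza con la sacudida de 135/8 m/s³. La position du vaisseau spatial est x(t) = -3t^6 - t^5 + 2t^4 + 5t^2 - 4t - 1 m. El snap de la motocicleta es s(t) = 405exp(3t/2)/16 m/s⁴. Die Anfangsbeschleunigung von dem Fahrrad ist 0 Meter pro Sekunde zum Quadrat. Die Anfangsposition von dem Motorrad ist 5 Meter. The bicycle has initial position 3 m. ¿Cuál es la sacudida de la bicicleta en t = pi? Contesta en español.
Tenemos la sacudida j(t) = -9·cos(t). Sustituyendo t = pi: j(pi) = 9.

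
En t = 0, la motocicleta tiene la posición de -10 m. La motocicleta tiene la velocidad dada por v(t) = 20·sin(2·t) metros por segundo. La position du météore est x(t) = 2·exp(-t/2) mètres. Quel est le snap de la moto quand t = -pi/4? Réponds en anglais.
Starting from velocity v(t) = 20·sin(2·t), we take 3 derivatives. Differentiating velocity, we get acceleration: a(t) = 40·cos(2·t). Differentiating acceleration, we get jerk: j(t) = -80·sin(2·t). Taking d/dt of j(t), we find s(t) = -160·cos(2·t). We have snap s(t) = -160·cos(2·t). Substituting t = -pi/4: s(-pi/4) = 0.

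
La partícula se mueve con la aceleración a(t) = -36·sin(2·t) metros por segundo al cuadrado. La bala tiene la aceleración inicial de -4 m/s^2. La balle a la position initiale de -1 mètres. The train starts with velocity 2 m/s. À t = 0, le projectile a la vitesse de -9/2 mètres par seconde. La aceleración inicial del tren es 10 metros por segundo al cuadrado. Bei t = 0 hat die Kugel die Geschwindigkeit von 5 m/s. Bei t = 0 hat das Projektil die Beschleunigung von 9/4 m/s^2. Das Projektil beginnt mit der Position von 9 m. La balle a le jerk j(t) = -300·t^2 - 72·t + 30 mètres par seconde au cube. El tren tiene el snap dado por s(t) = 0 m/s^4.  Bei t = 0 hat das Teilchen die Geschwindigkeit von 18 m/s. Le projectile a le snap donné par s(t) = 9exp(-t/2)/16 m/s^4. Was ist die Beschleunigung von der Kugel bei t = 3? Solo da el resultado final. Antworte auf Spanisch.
a(3) = -2938.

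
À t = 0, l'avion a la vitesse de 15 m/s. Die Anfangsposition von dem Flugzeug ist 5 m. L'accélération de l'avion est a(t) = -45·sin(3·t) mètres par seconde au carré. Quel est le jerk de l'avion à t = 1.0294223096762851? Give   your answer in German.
Um dies zu lösen, müssen wir 1 Ableitung unserer Gleichung für die Beschleunigung a(t) = -45·sin(3·t) nehmen. Mit d/dt von a(t) finden wir j(t) = -135·cos(3·t). Wir haben den Ruck j(t) = -135·cos(3·t). Durch Einsetzen von t = 1.0294223096762851: j(1.0294223096762851) = 134.808100260088.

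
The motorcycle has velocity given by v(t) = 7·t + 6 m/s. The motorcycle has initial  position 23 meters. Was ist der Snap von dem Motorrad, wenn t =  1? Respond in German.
Ausgehend von der Geschwindigkeit v(t) = 7·t + 6, nehmen wir 3 Ableitungen. Mit d/dt von v(t) finden wir a(t) = 7. Durch Ableiten von der Beschleunigung erhalten wir den Ruck: j(t) = 0. Durch Ableiten von dem Ruck erhalten wir den Snap: s(t) = 0. Aus der Gleichung für den Snap s(t) = 0, setzen wir t = 1 ein und erhalten s = 0.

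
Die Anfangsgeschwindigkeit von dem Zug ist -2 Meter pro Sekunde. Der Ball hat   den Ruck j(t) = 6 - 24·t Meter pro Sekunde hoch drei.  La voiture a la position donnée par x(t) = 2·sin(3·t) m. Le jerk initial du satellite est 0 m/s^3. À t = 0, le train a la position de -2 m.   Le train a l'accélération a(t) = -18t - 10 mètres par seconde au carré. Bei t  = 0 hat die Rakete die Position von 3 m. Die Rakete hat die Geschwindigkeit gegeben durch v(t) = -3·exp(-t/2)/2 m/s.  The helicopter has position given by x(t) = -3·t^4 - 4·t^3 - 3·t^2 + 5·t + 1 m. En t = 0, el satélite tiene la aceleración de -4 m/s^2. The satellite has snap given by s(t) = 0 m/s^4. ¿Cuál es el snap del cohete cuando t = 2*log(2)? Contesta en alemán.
Wir müssen unsere Gleichung für die Geschwindigkeit v(t) = -3·exp(-t/2)/2 3-mal ableiten. Die Ableitung von der Geschwindigkeit ergibt die Beschleunigung: a(t) = 3·exp(-t/2)/4. Mit d/dt von a(t) finden wir j(t) = -3·exp(-t/2)/8. Durch Ableiten von dem Ruck erhalten wir den Snap: s(t) = 3·exp(-t/2)/16. Aus der Gleichung für den Snap s(t) = 3·exp(-t/2)/16, setzen wir t = 2*log(2) ein und erhalten s = 3/32.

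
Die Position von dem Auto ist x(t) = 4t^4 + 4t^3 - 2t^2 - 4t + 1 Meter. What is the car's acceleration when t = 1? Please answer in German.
Wir müssen unsere Gleichung für die Position x(t) = 4·t^4 + 4·t^3 - 2·t^2 - 4·t + 1 2-mal ableiten. Durch Ableiten von der Position erhalten wir die Geschwindigkeit: v(t) = 16·t^3 + 12·t^2 - 4·t - 4. Mit d/dt von v(t) finden wir a(t) = 48·t^2 + 24·t - 4. Wir haben die Beschleunigung a(t) = 48·t^2 + 24·t - 4. Durch Einsetzen von t = 1: a(1) = 68.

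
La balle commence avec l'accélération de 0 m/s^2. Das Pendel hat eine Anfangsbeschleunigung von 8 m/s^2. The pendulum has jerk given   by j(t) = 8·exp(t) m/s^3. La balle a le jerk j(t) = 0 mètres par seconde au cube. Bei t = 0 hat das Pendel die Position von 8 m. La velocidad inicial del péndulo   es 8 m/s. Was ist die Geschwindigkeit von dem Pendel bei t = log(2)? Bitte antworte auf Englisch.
To find the answer, we compute 2 antiderivatives of j(t) = 8·exp(t). Finding the antiderivative of j(t) and using a(0) = 8: a(t) = 8·exp(t). Finding the antiderivative of a(t) and using v(0) = 8: v(t) = 8·exp(t). Using v(t) = 8·exp(t) and substituting t = log(2), we find v = 16.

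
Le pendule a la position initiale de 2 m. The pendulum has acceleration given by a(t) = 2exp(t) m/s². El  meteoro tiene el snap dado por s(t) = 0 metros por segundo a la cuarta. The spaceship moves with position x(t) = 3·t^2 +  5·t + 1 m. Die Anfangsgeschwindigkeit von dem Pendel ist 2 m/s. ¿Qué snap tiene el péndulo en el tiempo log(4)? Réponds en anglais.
We must differentiate our acceleration equation a(t) = 2·exp(t) 2 times. Taking d/dt of a(t), we find j(t) = 2·exp(t). Differentiating jerk, we get snap: s(t) = 2·exp(t). We have snap s(t) = 2·exp(t). Substituting t = log(4): s(log(4)) = 8.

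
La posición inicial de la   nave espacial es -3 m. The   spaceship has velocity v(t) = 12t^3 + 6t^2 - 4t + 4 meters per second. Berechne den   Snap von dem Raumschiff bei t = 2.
Wir müssen unsere Gleichung für die Geschwindigkeit v(t) = 12·t^3 + 6·t^2 - 4·t + 4 3-mal ableiten. Durch Ableiten von der Geschwindigkeit erhalten wir die Beschleunigung: a(t) = 36·t^2 + 12·t - 4. Durch Ableiten von der Beschleunigung erhalten wir den Ruck: j(t) = 72·t + 12. Durch Ableiten von dem Ruck erhalten wir den Snap: s(t) = 72. Mit s(t) = 72 und Einsetzen von t = 2, finden wir s = 72.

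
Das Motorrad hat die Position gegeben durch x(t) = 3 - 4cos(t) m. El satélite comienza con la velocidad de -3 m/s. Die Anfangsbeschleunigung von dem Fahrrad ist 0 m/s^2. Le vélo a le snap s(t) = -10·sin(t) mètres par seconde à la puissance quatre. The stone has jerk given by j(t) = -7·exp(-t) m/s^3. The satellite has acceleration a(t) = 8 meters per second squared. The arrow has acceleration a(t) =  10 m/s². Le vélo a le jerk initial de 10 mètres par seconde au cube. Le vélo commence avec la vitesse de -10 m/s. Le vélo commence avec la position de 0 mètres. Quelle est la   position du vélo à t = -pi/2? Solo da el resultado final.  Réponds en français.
La réponse est 10.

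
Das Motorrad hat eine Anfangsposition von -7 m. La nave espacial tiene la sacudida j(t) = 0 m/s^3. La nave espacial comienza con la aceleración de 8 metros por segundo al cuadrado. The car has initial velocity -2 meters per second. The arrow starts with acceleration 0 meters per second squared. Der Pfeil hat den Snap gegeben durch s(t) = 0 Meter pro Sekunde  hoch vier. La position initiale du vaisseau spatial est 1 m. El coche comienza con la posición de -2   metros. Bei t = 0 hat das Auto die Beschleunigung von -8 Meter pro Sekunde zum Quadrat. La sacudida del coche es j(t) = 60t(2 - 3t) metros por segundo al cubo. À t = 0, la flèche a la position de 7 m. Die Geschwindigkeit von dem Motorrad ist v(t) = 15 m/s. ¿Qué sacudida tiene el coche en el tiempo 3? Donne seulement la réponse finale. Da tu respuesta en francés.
À t = 3, j = -1260.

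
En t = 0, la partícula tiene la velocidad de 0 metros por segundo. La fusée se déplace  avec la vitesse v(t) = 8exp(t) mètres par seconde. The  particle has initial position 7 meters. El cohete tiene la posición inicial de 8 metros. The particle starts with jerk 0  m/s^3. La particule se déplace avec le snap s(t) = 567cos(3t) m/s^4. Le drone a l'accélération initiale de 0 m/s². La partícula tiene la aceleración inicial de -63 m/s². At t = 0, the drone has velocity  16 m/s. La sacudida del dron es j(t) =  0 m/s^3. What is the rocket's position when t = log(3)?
Starting from velocity v(t) = 8·exp(t), we take 1 antiderivative. Taking ∫v(t)dt and applying x(0) = 8, we find x(t) = 8·exp(t). Using x(t) = 8·exp(t) and substituting t = log(3), we find x = 24.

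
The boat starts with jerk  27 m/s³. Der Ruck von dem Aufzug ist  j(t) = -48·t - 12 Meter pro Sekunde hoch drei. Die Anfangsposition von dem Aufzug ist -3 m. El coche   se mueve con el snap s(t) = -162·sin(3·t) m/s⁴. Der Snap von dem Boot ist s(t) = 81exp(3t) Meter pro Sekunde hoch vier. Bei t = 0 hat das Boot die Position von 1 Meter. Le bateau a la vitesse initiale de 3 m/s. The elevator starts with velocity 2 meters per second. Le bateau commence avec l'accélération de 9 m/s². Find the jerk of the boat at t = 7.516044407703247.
To solve this, we need to take 1 antiderivative of our snap equation s(t) = 81·exp(3·t). The antiderivative of snap is jerk. Using j(0) = 27, we get j(t) = 27·exp(3·t). Using j(t) = 27·exp(3·t) and substituting t = 7.516044407703247, we find j = 167453257424.384.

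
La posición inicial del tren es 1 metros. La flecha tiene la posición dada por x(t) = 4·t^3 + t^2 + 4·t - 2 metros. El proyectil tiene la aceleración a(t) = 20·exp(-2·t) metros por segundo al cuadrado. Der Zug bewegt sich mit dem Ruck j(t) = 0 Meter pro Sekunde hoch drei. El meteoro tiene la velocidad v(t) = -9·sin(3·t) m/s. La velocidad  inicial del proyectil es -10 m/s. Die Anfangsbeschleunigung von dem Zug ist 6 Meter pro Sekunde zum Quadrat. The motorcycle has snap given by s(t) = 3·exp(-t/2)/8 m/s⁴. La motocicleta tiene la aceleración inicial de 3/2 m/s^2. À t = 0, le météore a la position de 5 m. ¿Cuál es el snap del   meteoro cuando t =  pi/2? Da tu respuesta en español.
Partiendo de la velocidad v(t) = -9·sin(3·t), tomamos 3 derivadas. La derivada de la velocidad da la aceleración: a(t) = -27·cos(3·t). La derivada de la aceleración da la sacudida: j(t) = 81·sin(3·t). La derivada de la sacudida da el snap: s(t) = 243·cos(3·t). Tenemos el snap s(t) = 243·cos(3·t). Sustituyendo t = pi/2: s(pi/2) = 0.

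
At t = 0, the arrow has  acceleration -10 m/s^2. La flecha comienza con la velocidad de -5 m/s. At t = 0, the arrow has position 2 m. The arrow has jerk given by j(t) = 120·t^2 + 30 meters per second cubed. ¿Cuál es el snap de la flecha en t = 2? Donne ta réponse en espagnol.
Para resolver esto, necesitamos tomar 1 derivada de nuestra ecuación de la sacudida j(t) = 120·t^2 + 30. Tomando d/dt de j(t), encontramos s(t) = 240·t. De la ecuación del snap s(t) = 240·t, sustituimos t = 2 para obtener s = 480.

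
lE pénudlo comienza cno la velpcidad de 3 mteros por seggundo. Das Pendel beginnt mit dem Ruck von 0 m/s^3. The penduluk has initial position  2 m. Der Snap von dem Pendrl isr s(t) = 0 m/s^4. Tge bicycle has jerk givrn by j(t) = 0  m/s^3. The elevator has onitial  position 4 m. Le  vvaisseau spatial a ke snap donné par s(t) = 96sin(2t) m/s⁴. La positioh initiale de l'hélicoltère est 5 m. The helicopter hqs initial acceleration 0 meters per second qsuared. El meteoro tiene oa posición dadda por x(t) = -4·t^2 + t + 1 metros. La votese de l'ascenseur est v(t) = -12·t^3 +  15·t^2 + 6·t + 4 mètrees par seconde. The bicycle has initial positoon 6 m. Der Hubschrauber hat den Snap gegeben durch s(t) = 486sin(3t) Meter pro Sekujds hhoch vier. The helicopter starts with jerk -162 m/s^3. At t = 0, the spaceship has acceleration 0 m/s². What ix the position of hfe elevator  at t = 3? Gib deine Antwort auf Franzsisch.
Pour résoudre ceci, nous devons prendre 1 primitive de notre équation de la vitesse v(t) = -12·t^3 + 15·t^2 + 6·t + 4. En prenant ∫v(t)dt et en appliquant x(0) = 4, nous trouvons x(t) = -3·t^4 + 5·t^3 + 3·t^2 + 4·t + 4. Nous avons la position x(t) = -3·t^4 + 5·t^3 + 3·t^2 + 4·t + 4. En substituant t = 3: x(3) = -65.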